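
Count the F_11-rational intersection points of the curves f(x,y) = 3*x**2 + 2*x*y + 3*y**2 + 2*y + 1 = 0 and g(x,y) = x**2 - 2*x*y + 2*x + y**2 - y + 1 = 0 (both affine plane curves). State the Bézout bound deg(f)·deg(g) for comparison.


Common zeros: {(2, 8)}; count = 1; Bézout bound = 4.

deg(f) = 2, deg(g) = 2, so Bézout bound = 4.
Scan x ∈ F_11. For each x, list the y ∈ F_11 with f(x, y) ≡ 0 and those with g(x, y) ≡ 0 (mod 11); the common zeros in that column are the intersection.
  x = 0: f ≡ 0 at y ∈ {6, 8}; g ≡ 0 at y ∈ ∅; common: ∅.
  x = 1: f ≡ 0 at y ∈ {1, 5}; g ≡ 0 at y ∈ {6, 8}; common: ∅.
  x = 2: f ≡ 0 at y ∈ {1, 8}; g ≡ 0 at y ∈ {8}; common: {8}.
  x = 3: f ≡ 0 at y ∈ {5, 7}; g ≡ 0 at y ∈ ∅; common: ∅.
  x = 4: f ≡ 0 at y ∈ ∅; g ≡ 0 at y ∈ {2, 7}; common: ∅.
  x = 5: f ≡ 0 at y ∈ ∅; g ≡ 0 at y ∈ ∅; common: ∅.
  x = 6: f ≡ 0 at y ∈ ∅; g ≡ 0 at y ∈ ∅; common: ∅.
  x = 7: f ≡ 0 at y ∈ {6, 7}; g ≡ 0 at y ∈ ∅; common: ∅.
  x = 8: f ≡ 0 at y ∈ ∅; g ≡ 0 at y ∈ {7, 10}; common: ∅.
  x = 9: f ≡ 0 at y ∈ ∅; g ≡ 0 at y ∈ {2, 6}; common: ∅.
  x = 10: f ≡ 0 at y ∈ ∅; g ≡ 0 at y ∈ {0, 10}; common: ∅.
Collecting: common zeros = {(2, 8)}, so the count is 1.
Comparison with the Bézout bound: 1 ≤ 4 = deg(f)·deg(g), as expected for curves with no common component (the affine F_11-count falls short of the bound because intersections may lie at infinity, over extension fields, or carry multiplicity).


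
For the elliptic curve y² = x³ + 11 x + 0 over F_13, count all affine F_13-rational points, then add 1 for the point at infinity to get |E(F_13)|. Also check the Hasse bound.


Affine points = {(0, 0), (1, 5), (1, 8), (2, 2), (2, 11), (4, 2), (4, 11), (6, 3), (6, 10), (7, 2), (7, 11), (9, 3), (9, 10), (11, 3), (11, 10), (12, 1), (12, 12)}; affine count = 17; |E(F_13)| = 18.

Discriminant check: Δ ∝ 4a³ + 27b² = 4·11³ + 27·0² = 4·1331 + 27·0 ≡ 7 (mod 13). Nonzero ⇒ E is nonsingular.
For each x ∈ F_13, compute rhs = x³ + 11·x + 0 mod 13, then count y ∈ F_13 with y² ≡ rhs.
  x = 0: rhs = 0, matching y values: 0 (1 points).
  x = 1: rhs = 12, matching y values: 5, 8 (2 points).
  x = 2: rhs = 4, matching y values: 2, 11 (2 points).
  x = 3: rhs = 8, matching y values: none (0 points).
  x = 4: rhs = 4, matching y values: 2, 11 (2 points).
  x = 5: rhs = 11, matching y values: none (0 points).
  x = 6: rhs = 9, matching y values: 3, 10 (2 points).
  x = 7: rhs = 4, matching y values: 2, 11 (2 points).
  x = 8: rhs = 2, matching y values: none (0 points).
  x = 9: rhs = 9, matching y values: 3, 10 (2 points).
  x = 10: rhs = 5, matching y values: none (0 points).
  x = 11: rhs = 9, matching y values: 3, 10 (2 points).
  x = 12: rhs = 1, matching y values: 1, 12 (2 points).
Total affine count: 17.
Full point count |E(F_13)| = 17 + 1 = 18.
Hasse bound: |18 − (13+1)| = |4| = 4 ≤ 2√13 ≈ 7.2111 ✓.


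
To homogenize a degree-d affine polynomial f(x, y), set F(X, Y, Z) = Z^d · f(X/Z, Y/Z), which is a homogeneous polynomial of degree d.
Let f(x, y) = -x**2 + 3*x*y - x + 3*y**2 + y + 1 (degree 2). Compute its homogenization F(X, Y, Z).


F(X, Y, Z) = -X**2 + 3*X*Y - X*Z + 3*Y**2 + Y*Z + Z**2

deg(f) = 2.
Substitute x = X/Z, y = Y/Z into f, then multiply by Z^2.
  monomial -1·x^2·y^0 ↦ -1·X^2·Y^0·Z^0.
  monomial 3·x^1·y^1 ↦ 3·X^1·Y^1·Z^0.
  monomial -1·x^1·y^0 ↦ -1·X^1·Y^0·Z^1.
  monomial 3·x^0·y^2 ↦ 3·X^0·Y^2·Z^0.
  monomial 1·x^0·y^1 ↦ 1·X^0·Y^1·Z^1.
  monomial 1·x^0·y^0 ↦ 1·X^0·Y^0·Z^2.
Collecting: F(X, Y, Z) = -X**2 + 3*X*Y - X*Z + 3*Y**2 + Y*Z + Z**2.


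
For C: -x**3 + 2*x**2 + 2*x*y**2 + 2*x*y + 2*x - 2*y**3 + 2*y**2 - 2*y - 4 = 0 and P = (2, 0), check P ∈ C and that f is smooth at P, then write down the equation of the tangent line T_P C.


Tangent line at P: -2*x + 2*y + 4 = 0.

Step 1: f(2, 0) = 0, so P lies on C.
Step 2: partial derivatives
  f_x(x, y) = -3*x**2 + 4*x + 2*y**2 + 2*y + 2, f_y(x, y) = 4*x*y + 2*x - 6*y**2 + 4*y - 2.
  f_x(P) = -2, f_y(P) = 2 (gradient nonzero, so P is smooth).
Step 3: tangent line at P: -2·(x − 2) + 2·(y − 0) = 0.
Expanding: -2*x + 2*y + 4 = 0.


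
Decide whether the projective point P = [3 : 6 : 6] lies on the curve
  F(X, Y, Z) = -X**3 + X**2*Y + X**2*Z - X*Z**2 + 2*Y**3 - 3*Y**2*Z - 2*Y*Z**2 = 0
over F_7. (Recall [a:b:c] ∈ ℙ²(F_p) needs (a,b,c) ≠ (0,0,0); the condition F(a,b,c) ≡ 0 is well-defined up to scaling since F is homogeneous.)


F(3,6,6) ≡ 4 (mod 7); P is NOT on the curve.

Evaluate F(3, 6, 6) term-by-term (mod 7).
  -X**3 ↦ -1·27·1·1 = -27
  X**2*Y ↦ 1·9·6·1 = 54
  X**2*Z ↦ 1·9·1·6 = 54
  -X*Z**2 ↦ -1·3·1·36 = -108
  2*Y**3 ↦ 2·1·216·1 = 432
  -3*Y**2*Z ↦ -3·1·36·6 = -648
  -2*Y*Z**2 ↦ -2·1·6·36 = -432
Sum: F(3, 6, 6) = (-27) + (54) + (54) + (-108) + (432) + (-648) + (-432) = -675.
Reducing mod 7: -675 ≡ 4 (mod 7).
Since F(a, b, c) ≡ 4 ≠ 0 (mod 7), P does NOT lie on the curve.


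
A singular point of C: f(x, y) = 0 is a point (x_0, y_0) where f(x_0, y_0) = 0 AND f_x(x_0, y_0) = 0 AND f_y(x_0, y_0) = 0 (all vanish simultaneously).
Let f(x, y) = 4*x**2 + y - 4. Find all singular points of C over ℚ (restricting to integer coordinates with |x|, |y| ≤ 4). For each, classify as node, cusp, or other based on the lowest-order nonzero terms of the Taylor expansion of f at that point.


No singular points in the scanned grid; C is smooth there.

Compute partial derivatives:
  f_x = 8*x.
  f_y = 1.
f_y = 1 is a nonzero constant, so f_y never vanishes: no point (x, y) can satisfy f = f_x = f_y = 0. In particular no (x, y) ∈ {−4, ..., 4}² is singular; the curve is smooth.


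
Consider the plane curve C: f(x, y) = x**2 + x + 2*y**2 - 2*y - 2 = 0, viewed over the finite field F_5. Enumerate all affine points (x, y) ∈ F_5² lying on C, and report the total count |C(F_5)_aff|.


Affine F_5-points: {(0, 3), (1, 0), (1, 1), (3, 0), (3, 1), (4, 3)}; count = 6.

For each of the 25 pairs (x, y) ∈ F_5², evaluate f(x, y) mod 5. Record the zeros.
  x = 0: [0↦3, 1↦3, 2↦2, 3↦0, 4↦2]  zeros at y ∈ {3}
  x = 1: [0↦0, 1↦0, 2↦4, 3↦2, 4↦4]  zeros at y ∈ {0, 1}
  x = 2: [0↦4, 1↦4, 2↦3, 3↦1, 4↦3]  zeros at y ∈ ∅
  x = 3: [0↦0, 1↦0, 2↦4, 3↦2, 4↦4]  zeros at y ∈ {0, 1}
  x = 4: [0↦3, 1↦3, 2↦2, 3↦0, 4↦2]  zeros at y ∈ {3}
Collecting zeros: affine points = {(0, 3), (1, 0), (1, 1), (3, 0), (3, 1), (4, 3)}.
Total count |C(F_5)_aff| = 6.


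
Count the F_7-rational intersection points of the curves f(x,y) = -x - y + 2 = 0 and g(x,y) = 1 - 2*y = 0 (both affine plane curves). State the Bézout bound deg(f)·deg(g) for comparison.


Common zeros: {(5, 4)}; count = 1; Bézout bound = 1.

deg(f) = 1, deg(g) = 1, so Bézout bound = 1.
Scan x ∈ F_7. For each x, list the y ∈ F_7 with f(x, y) ≡ 0 and those with g(x, y) ≡ 0 (mod 7); the common zeros in that column are the intersection.
  x = 0: f ≡ 0 at y ∈ {2}; g ≡ 0 at y ∈ {4}; common: ∅.
  x = 1: f ≡ 0 at y ∈ {1}; g ≡ 0 at y ∈ {4}; common: ∅.
  x = 2: f ≡ 0 at y ∈ {0}; g ≡ 0 at y ∈ {4}; common: ∅.
  x = 3: f ≡ 0 at y ∈ {6}; g ≡ 0 at y ∈ {4}; common: ∅.
  x = 4: f ≡ 0 at y ∈ {5}; g ≡ 0 at y ∈ {4}; common: ∅.
  x = 5: f ≡ 0 at y ∈ {4}; g ≡ 0 at y ∈ {4}; common: {4}.
  x = 6: f ≡ 0 at y ∈ {3}; g ≡ 0 at y ∈ {4}; common: ∅.
Collecting: common zeros = {(5, 4)}, so the count is 1.
Comparison with the Bézout bound: 1 ≤ 1 = deg(f)·deg(g), as expected for curves with no common component (the bound is attained).


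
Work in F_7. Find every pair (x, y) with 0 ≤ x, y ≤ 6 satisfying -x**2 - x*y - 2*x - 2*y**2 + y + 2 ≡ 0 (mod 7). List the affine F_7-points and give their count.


Affine F_7-points: {(2, 4), (2, 6), (4, 3), (4, 6), (5, 2), (5, 3), (6, 4)}; count = 7.

For each of the 49 pairs (x, y) ∈ F_7², evaluate f(x, y) mod 7. Record the zeros.
  x = 0: [0↦2, 1↦1, 2↦3, 3↦1, 4↦2, 5↦6, 6↦6]  zeros at y ∈ ∅
  x = 1: [0↦6, 1↦4, 2↦5, 3↦2, 4↦2, 5↦5, 6↦4]  zeros at y ∈ ∅
  x = 2: [0↦1, 1↦5, 2↦5, 3↦1, 4↦0, 5↦2, 6↦0]  zeros at y ∈ {4, 6}
  x = 3: [0↦1, 1↦4, 2↦3, 3↦5, 4↦3, 5↦4, 6↦1]  zeros at y ∈ ∅
  x = 4: [0↦6, 1↦1, 2↦6, 3↦0, 4↦4, 5↦4, 6↦0]  zeros at y ∈ {3, 6}
  x = 5: [0↦2, 1↦3, 2↦0, 3↦0, 4↦3, 5↦2, 6↦4]  zeros at y ∈ {2, 3}
  x = 6: [0↦3, 1↦3, 2↦6, 3↦5, 4↦0, 5↦5, 6↦6]  zeros at y ∈ {4}
Collecting zeros: affine points = {(2, 4), (2, 6), (4, 3), (4, 6), (5, 2), (5, 3), (6, 4)}.
Total count |C(F_7)_aff| = 7.


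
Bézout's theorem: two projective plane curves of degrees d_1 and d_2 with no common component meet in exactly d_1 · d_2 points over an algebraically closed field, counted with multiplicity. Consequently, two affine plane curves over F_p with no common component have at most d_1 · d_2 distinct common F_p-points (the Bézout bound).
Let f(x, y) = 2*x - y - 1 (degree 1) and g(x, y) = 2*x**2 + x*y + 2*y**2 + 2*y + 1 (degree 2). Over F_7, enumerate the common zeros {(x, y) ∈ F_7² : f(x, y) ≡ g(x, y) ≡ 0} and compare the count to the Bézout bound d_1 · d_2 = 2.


Common zeros: ∅; count = 0; Bézout bound = 2.

deg(f) = 1, deg(g) = 2, so Bézout bound = 2.
Scan x ∈ F_7. For each x, list the y ∈ F_7 with f(x, y) ≡ 0 and those with g(x, y) ≡ 0 (mod 7); the common zeros in that column are the intersection.
  x = 0: f ≡ 0 at y ∈ {6}; g ≡ 0 at y ∈ ∅; common: ∅.
  x = 1: f ≡ 0 at y ∈ {1}; g ≡ 0 at y ∈ ∅; common: ∅.
  x = 2: f ≡ 0 at y ∈ {3}; g ≡ 0 at y ∈ {6}; common: ∅.
  x = 3: f ≡ 0 at y ∈ {5}; g ≡ 0 at y ∈ ∅; common: ∅.
  x = 4: f ≡ 0 at y ∈ {0}; g ≡ 0 at y ∈ ∅; common: ∅.
  x = 5: f ≡ 0 at y ∈ {2}; g ≡ 0 at y ∈ ∅; common: ∅.
  x = 6: f ≡ 0 at y ∈ {4}; g ≡ 0 at y ∈ ∅; common: ∅.
Collecting: common zeros = ∅, so the count is 0.
Comparison with the Bézout bound: 0 ≤ 2 = deg(f)·deg(g), as expected for curves with no common component (the affine F_7-count falls short of the bound because intersections may lie at infinity, over extension fields, or carry multiplicity).


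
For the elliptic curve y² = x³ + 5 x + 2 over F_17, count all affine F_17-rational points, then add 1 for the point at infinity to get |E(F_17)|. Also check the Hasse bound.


Affine points = {(0, 6), (0, 11), (1, 5), (1, 12), (4, 1), (4, 16), (5, 4), (5, 13), (10, 7), (10, 10), (15, 1), (15, 16), (16, 8), (16, 9)}; affine count = 14; |E(F_17)| = 15.

Discriminant check: Δ ∝ 4a³ + 27b² = 4·5³ + 27·2² = 4·125 + 27·4 ≡ 13 (mod 17). Nonzero ⇒ E is nonsingular.
For each x ∈ F_17, compute rhs = x³ + 5·x + 2 mod 17, then count y ∈ F_17 with y² ≡ rhs.
  x = 0: rhs = 2, matching y values: 6, 11 (2 points).
  x = 1: rhs = 8, matching y values: 5, 12 (2 points).
  x = 2: rhs = 3, matching y values: none (0 points).
  x = 3: rhs = 10, matching y values: none (0 points).
  x = 4: rhs = 1, matching y values: 1, 16 (2 points).
  x = 5: rhs = 16, matching y values: 4, 13 (2 points).
  x = 6: rhs = 10, matching y values: none (0 points).
  x = 7: rhs = 6, matching y values: none (0 points).
  x = 8: rhs = 10, matching y values: none (0 points).
  x = 9: rhs = 11, matching y values: none (0 points).
  x = 10: rhs = 15, matching y values: 7, 10 (2 points).
  x = 11: rhs = 11, matching y values: none (0 points).
  x = 12: rhs = 5, matching y values: none (0 points).
  x = 13: rhs = 3, matching y values: none (0 points).
  x = 14: rhs = 11, matching y values: none (0 points).
  x = 15: rhs = 1, matching y values: 1, 16 (2 points).
  x = 16: rhs = 13, matching y values: 8, 9 (2 points).
Total affine count: 14.
Full point count |E(F_17)| = 14 + 1 = 15.
Hasse bound: |15 − (17+1)| = |-3| = 3 ≤ 2√17 ≈ 8.2462 ✓.


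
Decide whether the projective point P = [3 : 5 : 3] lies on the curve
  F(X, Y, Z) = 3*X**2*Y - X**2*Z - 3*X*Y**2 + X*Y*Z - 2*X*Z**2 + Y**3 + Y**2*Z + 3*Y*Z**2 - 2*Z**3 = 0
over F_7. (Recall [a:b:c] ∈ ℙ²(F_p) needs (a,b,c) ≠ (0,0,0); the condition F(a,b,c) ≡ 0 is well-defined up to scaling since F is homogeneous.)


F(3,5,3) ≡ 1 (mod 7); P is NOT on the curve.

Evaluate F(3, 5, 3) term-by-term (mod 7).
  3*X**2*Y ↦ 3·9·5·1 = 135
  -X**2*Z ↦ -1·9·1·3 = -27
  -3*X*Y**2 ↦ -3·3·25·1 = -225
  X*Y*Z ↦ 1·3·5·3 = 45
  -2*X*Z**2 ↦ -2·3·1·9 = -54
  Y**3 ↦ 1·1·125·1 = 125
  Y**2*Z ↦ 1·1·25·3 = 75
  3*Y*Z**2 ↦ 3·1·5·9 = 135
  -2*Z**3 ↦ -2·1·1·27 = -54
Sum: F(3, 5, 3) = (135) + (-27) + (-225) + (45) + (-54) + (125) + (75) + (135) + (-54) = 155.
Reducing mod 7: 155 ≡ 1 (mod 7).
Since F(a, b, c) ≡ 1 ≠ 0 (mod 7), P does NOT lie on the curve.


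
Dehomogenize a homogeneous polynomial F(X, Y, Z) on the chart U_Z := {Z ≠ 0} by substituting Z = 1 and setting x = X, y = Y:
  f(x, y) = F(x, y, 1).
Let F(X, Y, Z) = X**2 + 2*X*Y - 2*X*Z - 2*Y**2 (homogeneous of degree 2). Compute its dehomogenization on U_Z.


f(x, y) = x**2 + 2*x*y - 2*x - 2*y**2

On U_Z we set Z = 1. Each monomial c·X^i·Y^j·Z^k in F becomes c·x^i·y^j·1^k = c·x^i·y^j.
Substituting Z = 1: F(X, Y, 1) = x**2 + 2*x*y - 2*x - 2*y**2.
Note: deg(f) ≤ deg(F) = 2; strict inequality happens when F is divisible by Z (lost terms).


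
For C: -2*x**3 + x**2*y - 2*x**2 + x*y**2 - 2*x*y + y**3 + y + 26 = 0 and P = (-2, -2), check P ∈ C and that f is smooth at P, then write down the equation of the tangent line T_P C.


Tangent line at P: 29*y + 58 = 0.

Step 1: f(-2, -2) = 0, so P lies on C.
Step 2: partial derivatives
  f_x(x, y) = -6*x**2 + 2*x*y - 4*x + y**2 - 2*y, f_y(x, y) = x**2 + 2*x*y - 2*x + 3*y**2 + 1.
  f_x(P) = 0, f_y(P) = 29 (gradient nonzero, so P is smooth).
Step 3: tangent line at P: 0·(x − -2) + 29·(y − -2) = 0.
Expanding: 29*y + 58 = 0.


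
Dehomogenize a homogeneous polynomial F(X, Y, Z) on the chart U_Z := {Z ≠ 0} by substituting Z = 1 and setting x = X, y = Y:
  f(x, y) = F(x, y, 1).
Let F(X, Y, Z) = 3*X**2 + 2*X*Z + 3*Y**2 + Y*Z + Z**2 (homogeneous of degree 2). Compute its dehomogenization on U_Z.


f(x, y) = 3*x**2 + 2*x + 3*y**2 + y + 1

On U_Z we set Z = 1. Each monomial c·X^i·Y^j·Z^k in F becomes c·x^i·y^j·1^k = c·x^i·y^j.
Substituting Z = 1: F(X, Y, 1) = 3*x**2 + 2*x + 3*y**2 + y + 1.
Note: deg(f) ≤ deg(F) = 2; strict inequality happens when F is divisible by Z (lost terms).


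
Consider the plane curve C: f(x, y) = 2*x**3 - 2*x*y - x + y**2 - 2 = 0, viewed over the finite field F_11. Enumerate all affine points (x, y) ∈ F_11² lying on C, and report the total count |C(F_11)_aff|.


Affine F_11-points: {(2, 7), (2, 8), (3, 1), (3, 5), (4, 2), (4, 6), (9, 1), (9, 6), (10, 1), (10, 8)}; count = 10.

For each of the 121 pairs (x, y) ∈ F_11², evaluate f(x, y) mod 11. Record the zeros.
  x = 0: [0↦9, 1↦10, 2↦2, 3↦7, 4↦3, 5↦1, 6↦1, 7↦3, 8↦7, 9↦2, 10↦10]  zeros at y ∈ ∅
  x = 1: [0↦10, 1↦9, 2↦10, 3↦2, 4↦7, 5↦3, 6↦1, 7↦1, 8↦3, 9↦7, 10↦2]  zeros at y ∈ ∅
  x = 2: [0↦1, 1↦9, 2↦8, 3↦9, 4↦1, 5↦6, 6↦2, 7↦0, 8↦0, 9↦2, 10↦6]  zeros at y ∈ {7, 8}
  x = 3: [0↦5, 1↦0, 2↦8, 3↦7, 4↦8, 5↦0, 6↦5, 7↦1, 8↦10, 9↦10, 10↦1]  zeros at y ∈ {1, 5}
  x = 4: [0↦1, 1↦5, 2↦0, 3↦8, 4↦7, 5↦8, 6↦0, 7↦5, 8↦1, 9↦10, 10↦10]  zeros at y ∈ {2, 6}
  x = 5: [0↦1, 1↦3, 2↦7, 3↦2, 4↦10, 5↦9, 6↦10, 7↦2, 8↦7, 9↦3, 10↦1]  zeros at y ∈ ∅
  x = 6: [0↦6, 1↦6, 2↦8, 3↦1, 4↦7, 5↦4, 6↦3, 7↦4, 8↦7, 9↦1, 10↦8]  zeros at y ∈ ∅
  x = 7: [0↦6, 1↦4, 2↦4, 3↦6, 4↦10, 5↦5, 6↦2, 7↦1, 8↦2, 9↦5, 10↦10]  zeros at y ∈ ∅
  x = 8: [0↦2, 1↦9, 2↦7, 3↦7, 4↦9, 5↦2, 6↦8, 7↦5, 8↦4, 9↦5, 10↦8]  zeros at y ∈ ∅
  x = 9: [0↦6, 1↦0, 2↦7, 3↦5, 4↦5, 5↦7, 6↦0, 7↦6, 8↦3, 9↦2, 10↦3]  zeros at y ∈ {1, 6}
  x = 10: [0↦8, 1↦0, 2↦5, 3↦1, 4↦10, 5↦10, 6↦1, 7↦5, 8↦0, 9↦8, 10↦7]  zeros at y ∈ {1, 8}
Collecting zeros: affine points = {(2, 7), (2, 8), (3, 1), (3, 5), (4, 2), (4, 6), (9, 1), (9, 6), (10, 1), (10, 8)}.
Total count |C(F_11)_aff| = 10.


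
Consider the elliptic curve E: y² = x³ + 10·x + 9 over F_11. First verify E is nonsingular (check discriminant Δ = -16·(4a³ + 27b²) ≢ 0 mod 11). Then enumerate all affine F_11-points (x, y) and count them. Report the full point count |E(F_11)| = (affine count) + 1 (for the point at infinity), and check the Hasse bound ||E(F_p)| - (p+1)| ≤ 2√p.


Affine points = {(0, 3), (0, 8), (1, 3), (1, 8), (2, 2), (2, 9), (3, 0), (4, 5), (4, 6), (7, 2), (7, 9), (9, 5), (9, 6), (10, 3), (10, 8)}; affine count = 15; |E(F_11)| = 16.

Discriminant check: Δ ∝ 4a³ + 27b² = 4·10³ + 27·9² = 4·1000 + 27·81 ≡ 5 (mod 11). Nonzero ⇒ E is nonsingular.
For each x ∈ F_11, compute rhs = x³ + 10·x + 9 mod 11, then count y ∈ F_11 with y² ≡ rhs.
  x = 0: rhs = 9, matching y values: 3, 8 (2 points).
  x = 1: rhs = 9, matching y values: 3, 8 (2 points).
  x = 2: rhs = 4, matching y values: 2, 9 (2 points).
  x = 3: rhs = 0, matching y values: 0 (1 points).
  x = 4: rhs = 3, matching y values: 5, 6 (2 points).
  x = 5: rhs = 8, matching y values: none (0 points).
  x = 6: rhs = 10, matching y values: none (0 points).
  x = 7: rhs = 4, matching y values: 2, 9 (2 points).
  x = 8: rhs = 7, matching y values: none (0 points).
  x = 9: rhs = 3, matching y values: 5, 6 (2 points).
  x = 10: rhs = 9, matching y values: 3, 8 (2 points).
Total affine count: 15.
Full point count |E(F_11)| = 15 + 1 = 16.
Hasse bound: |16 − (11+1)| = |4| = 4 ≤ 2√11 ≈ 6.6332 ✓.


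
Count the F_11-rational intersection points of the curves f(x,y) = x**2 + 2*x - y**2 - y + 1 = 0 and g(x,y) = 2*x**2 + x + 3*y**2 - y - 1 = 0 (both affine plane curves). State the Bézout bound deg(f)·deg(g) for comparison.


Common zeros: {(10, 0)}; count = 1; Bézout bound = 4.

deg(f) = 2, deg(g) = 2, so Bézout bound = 4.
Scan x ∈ F_11. For each x, list the y ∈ F_11 with f(x, y) ≡ 0 and those with g(x, y) ≡ 0 (mod 11); the common zeros in that column are the intersection.
  x = 0: f ≡ 0 at y ∈ {3, 7}; g ≡ 0 at y ∈ ∅; common: ∅.
  x = 1: f ≡ 0 at y ∈ ∅; g ≡ 0 at y ∈ ∅; common: ∅.
  x = 2: f ≡ 0 at y ∈ {4, 6}; g ≡ 0 at y ∈ {1, 3}; common: ∅.
  x = 3: f ≡ 0 at y ∈ ∅; g ≡ 0 at y ∈ {1, 3}; common: ∅.
  x = 4: f ≡ 0 at y ∈ ∅; g ≡ 0 at y ∈ ∅; common: ∅.
  x = 5: f ≡ 0 at y ∈ ∅; g ≡ 0 at y ∈ ∅; common: ∅.
  x = 6: f ≡ 0 at y ∈ ∅; g ≡ 0 at y ∈ {0, 4}; common: ∅.
  x = 7: f ≡ 0 at y ∈ {4, 6}; g ≡ 0 at y ∈ ∅; common: ∅.
  x = 8: f ≡ 0 at y ∈ ∅; g ≡ 0 at y ∈ {7, 8}; common: ∅.
  x = 9: f ≡ 0 at y ∈ {3, 7}; g ≡ 0 at y ∈ ∅; common: ∅.
  x = 10: f ≡ 0 at y ∈ {0, 10}; g ≡ 0 at y ∈ {0, 4}; common: {0}.
Collecting: common zeros = {(10, 0)}, so the count is 1.
Comparison with the Bézout bound: 1 ≤ 4 = deg(f)·deg(g), as expected for curves with no common component (the affine F_11-count falls short of the bound because intersections may lie at infinity, over extension fields, or carry multiplicity).


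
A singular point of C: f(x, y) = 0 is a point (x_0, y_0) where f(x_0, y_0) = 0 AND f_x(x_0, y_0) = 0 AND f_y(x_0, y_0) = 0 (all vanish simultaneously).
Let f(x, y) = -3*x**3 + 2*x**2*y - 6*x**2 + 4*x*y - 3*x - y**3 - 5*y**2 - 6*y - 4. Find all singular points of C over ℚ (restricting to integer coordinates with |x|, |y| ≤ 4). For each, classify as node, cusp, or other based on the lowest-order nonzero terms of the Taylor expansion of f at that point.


Singular points: {(-1, -2)}; classification: node.

Compute partial derivatives:
  f_x = -9*x**2 + 4*x*y - 12*x + 4*y - 3.
  f_y = 2*x**2 + 4*x - 3*y**2 - 10*y - 6.
Scan x_0 ∈ {−4, ..., 4}. For each x_0, f_y(x_0, y) is a polynomial in y; find its integer roots y ∈ {−4, ..., 4}, then test f_x and f at those candidates.
  x = -4: f_y(-4, y) = -3*y**2 - 10*y + 10; no integer root y with |y| ≤ 4.
  x = -3: f_y(-3, y) = -3*y**2 - 10*y; vanishes at y ∈ {0}. (-3, 0): f_x = -48 ≠ 0.
  x = -2: f_y(-2, y) = -3*y**2 - 10*y - 6; no integer root y with |y| ≤ 4.
  x = -1: f_y(-1, y) = -3*y**2 - 10*y - 8; vanishes at y ∈ {-2}. (-1, -2): f_x = 0, f = 0 — SINGULAR.
  x = 0: f_y(0, y) = -3*y**2 - 10*y - 6; no integer root y with |y| ≤ 4.
  x = 1: f_y(1, y) = -3*y**2 - 10*y; vanishes at y ∈ {0}. (1, 0): f_x = -24 ≠ 0.
  x = 2: f_y(2, y) = -3*y**2 - 10*y + 10; no integer root y with |y| ≤ 4.
  x = 3: f_y(3, y) = -3*y**2 - 10*y + 24; no integer root y with |y| ≤ 4.
  x = 4: f_y(4, y) = -3*y**2 - 10*y + 42; no integer root y with |y| ≤ 4.
Only singular point on the grid: (-1, -2).
Classify: substitute x = -1 + u, y = -2 + v and expand: f = -3*u**3 + 2*u**2*v - u**2 - v**3 + v**2.
No constant or linear terms (consistent with a singular point). Quadratic part: -u**2 + v**2. Cubic part: -3*u**3 + 2*u**2*v - v**3.
The quadratic part v**2 - u**2 = (v − u)(v + u) splits into two distinct linear factors, so there are two distinct tangent lines y − -2 = ±(x − -1) — this is a node (ordinary double point).
Classification: node.


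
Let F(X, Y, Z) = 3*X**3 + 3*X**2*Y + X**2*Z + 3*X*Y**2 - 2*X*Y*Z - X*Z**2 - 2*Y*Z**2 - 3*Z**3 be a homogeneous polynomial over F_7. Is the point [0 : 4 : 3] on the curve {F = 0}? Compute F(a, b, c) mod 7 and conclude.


F(0,4,3) ≡ 1 (mod 7); P is NOT on the curve.

Evaluate F(0, 4, 3) term-by-term (mod 7).
  3*X**3 ↦ 3·0·1·1 = 0
  3*X**2*Y ↦ 3·0·4·1 = 0
  X**2*Z ↦ 1·0·1·3 = 0
  3*X*Y**2 ↦ 3·0·16·1 = 0
  -2*X*Y*Z ↦ -2·0·4·3 = 0
  -X*Z**2 ↦ -1·0·1·9 = 0
  -2*Y*Z**2 ↦ -2·1·4·9 = -72
  -3*Z**3 ↦ -3·1·1·27 = -81
Sum: F(0, 4, 3) = (0) + (0) + (0) + (0) + (0) + (0) + (-72) + (-81) = -153.
Reducing mod 7: -153 ≡ 1 (mod 7).
Since F(a, b, c) ≡ 1 ≠ 0 (mod 7), P does NOT lie on the curve.


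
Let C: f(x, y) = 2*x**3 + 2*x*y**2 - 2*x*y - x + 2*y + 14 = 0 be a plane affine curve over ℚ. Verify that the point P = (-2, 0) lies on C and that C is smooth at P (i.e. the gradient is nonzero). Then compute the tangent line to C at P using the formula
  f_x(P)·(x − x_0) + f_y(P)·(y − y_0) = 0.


Tangent line at P: 23*x + 6*y + 46 = 0.

Step 1: f(-2, 0) = 0, so P lies on C.
Step 2: partial derivatives
  f_x(x, y) = 6*x**2 + 2*y**2 - 2*y - 1, f_y(x, y) = 4*x*y - 2*x + 2.
  f_x(P) = 23, f_y(P) = 6 (gradient nonzero, so P is smooth).
Step 3: tangent line at P: 23·(x − -2) + 6·(y − 0) = 0.
Expanding: 23*x + 6*y + 46 = 0.


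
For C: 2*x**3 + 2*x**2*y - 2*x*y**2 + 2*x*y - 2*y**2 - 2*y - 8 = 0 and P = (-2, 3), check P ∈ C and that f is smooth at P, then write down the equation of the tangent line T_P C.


Tangent line at P: -12*x + 14*y - 66 = 0.

Step 1: f(-2, 3) = 0, so P lies on C.
Step 2: partial derivatives
  f_x(x, y) = 6*x**2 + 4*x*y - 2*y**2 + 2*y, f_y(x, y) = 2*x**2 - 4*x*y + 2*x - 4*y - 2.
  f_x(P) = -12, f_y(P) = 14 (gradient nonzero, so P is smooth).
Step 3: tangent line at P: -12·(x − -2) + 14·(y − 3) = 0.
Expanding: -12*x + 14*y - 66 = 0.


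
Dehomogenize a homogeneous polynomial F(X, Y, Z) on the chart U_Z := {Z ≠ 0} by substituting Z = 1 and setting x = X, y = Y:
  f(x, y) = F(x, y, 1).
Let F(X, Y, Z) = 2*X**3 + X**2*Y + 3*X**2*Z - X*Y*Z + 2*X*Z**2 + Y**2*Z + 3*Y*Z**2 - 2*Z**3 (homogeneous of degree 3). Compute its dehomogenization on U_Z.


f(x, y) = 2*x**3 + x**2*y + 3*x**2 - x*y + 2*x + y**2 + 3*y - 2

On U_Z we set Z = 1. Each monomial c·X^i·Y^j·Z^k in F becomes c·x^i·y^j·1^k = c·x^i·y^j.
Substituting Z = 1: F(X, Y, 1) = 2*x**3 + x**2*y + 3*x**2 - x*y + 2*x + y**2 + 3*y - 2.
Note: deg(f) ≤ deg(F) = 3; strict inequality happens when F is divisible by Z (lost terms).


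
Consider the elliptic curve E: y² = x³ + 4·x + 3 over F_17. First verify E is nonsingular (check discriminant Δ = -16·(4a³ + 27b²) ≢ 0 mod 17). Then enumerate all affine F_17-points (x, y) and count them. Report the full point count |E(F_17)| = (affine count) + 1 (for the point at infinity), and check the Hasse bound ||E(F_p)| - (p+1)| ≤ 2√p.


Affine points = {(1, 5), (1, 12), (2, 6), (2, 11), (3, 5), (3, 12), (4, 7), (4, 10), (7, 0), (11, 1), (11, 16), (13, 5), (13, 12), (14, 7), (14, 10), (15, 2), (15, 15), (16, 7), (16, 10)}; affine count = 19; |E(F_17)| = 20.

Discriminant check: Δ ∝ 4a³ + 27b² = 4·4³ + 27·3² = 4·64 + 27·9 ≡ 6 (mod 17). Nonzero ⇒ E is nonsingular.
For each x ∈ F_17, compute rhs = x³ + 4·x + 3 mod 17, then count y ∈ F_17 with y² ≡ rhs.
  x = 0: rhs = 3, matching y values: none (0 points).
  x = 1: rhs = 8, matching y values: 5, 12 (2 points).
  x = 2: rhs = 2, matching y values: 6, 11 (2 points).
  x = 3: rhs = 8, matching y values: 5, 12 (2 points).
  x = 4: rhs = 15, matching y values: 7, 10 (2 points).
  x = 5: rhs = 12, matching y values: none (0 points).
  x = 6: rhs = 5, matching y values: none (0 points).
  x = 7: rhs = 0, matching y values: 0 (1 points).
  x = 8: rhs = 3, matching y values: none (0 points).
  x = 9: rhs = 3, matching y values: none (0 points).
  x = 10: rhs = 6, matching y values: none (0 points).
  x = 11: rhs = 1, matching y values: 1, 16 (2 points).
  x = 12: rhs = 11, matching y values: none (0 points).
  x = 13: rhs = 8, matching y values: 5, 12 (2 points).
  x = 14: rhs = 15, matching y values: 7, 10 (2 points).
  x = 15: rhs = 4, matching y values: 2, 15 (2 points).
  x = 16: rhs = 15, matching y values: 7, 10 (2 points).
Total affine count: 19.
Full point count |E(F_17)| = 19 + 1 = 20.
Hasse bound: |20 − (17+1)| = |2| = 2 ≤ 2√17 ≈ 8.2462 ✓.


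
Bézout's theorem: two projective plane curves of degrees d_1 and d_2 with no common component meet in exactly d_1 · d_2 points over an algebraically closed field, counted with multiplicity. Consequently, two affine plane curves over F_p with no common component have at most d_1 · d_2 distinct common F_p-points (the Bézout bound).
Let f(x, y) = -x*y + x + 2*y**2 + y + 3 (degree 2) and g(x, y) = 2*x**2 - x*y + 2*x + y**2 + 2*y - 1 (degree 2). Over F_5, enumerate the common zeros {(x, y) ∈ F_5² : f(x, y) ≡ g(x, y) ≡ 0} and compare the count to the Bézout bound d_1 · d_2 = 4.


Common zeros: {(2, 3), (3, 2), (3, 4)}; count = 3; Bézout bound = 4.

deg(f) = 2, deg(g) = 2, so Bézout bound = 4.
Scan x ∈ F_5. For each x, list the y ∈ F_5 with f(x, y) ≡ 0 and those with g(x, y) ≡ 0 (mod 5); the common zeros in that column are the intersection.
  x = 0: f ≡ 0 at y ∈ ∅; g ≡ 0 at y ∈ ∅; common: ∅.
  x = 1: f ≡ 0 at y ∈ ∅; g ≡ 0 at y ∈ {1, 3}; common: ∅.
  x = 2: f ≡ 0 at y ∈ {0, 3}; g ≡ 0 at y ∈ {2, 3}; common: {3}.
  x = 3: f ≡ 0 at y ∈ {2, 4}; g ≡ 0 at y ∈ {2, 4}; common: {2, 4}.
  x = 4: f ≡ 0 at y ∈ ∅; g ≡ 0 at y ∈ ∅; common: ∅.
Collecting: common zeros = {(2, 3), (3, 2), (3, 4)}, so the count is 3.
Comparison with the Bézout bound: 3 ≤ 4 = deg(f)·deg(g), as expected for curves with no common component (the affine F_5-count falls short of the bound because intersections may lie at infinity, over extension fields, or carry multiplicity).


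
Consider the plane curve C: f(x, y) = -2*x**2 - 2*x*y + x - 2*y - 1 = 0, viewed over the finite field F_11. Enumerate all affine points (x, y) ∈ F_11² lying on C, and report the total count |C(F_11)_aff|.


Affine F_11-points: {(0, 5), (1, 5), (2, 8), (3, 9), (4, 7), (5, 9), (6, 7), (7, 8), (8, 0), (9, 0)}; count = 10.

For each of the 121 pairs (x, y) ∈ F_11², evaluate f(x, y) mod 11. Record the zeros.
  x = 0: [0↦10, 1↦8, 2↦6, 3↦4, 4↦2, 5↦0, 6↦9, 7↦7, 8↦5, 9↦3, 10↦1]  zeros at y ∈ {5}
  x = 1: [0↦9, 1↦5, 2↦1, 3↦8, 4↦4, 5↦0, 6↦7, 7↦3, 8↦10, 9↦6, 10↦2]  zeros at y ∈ {5}
  x = 2: [0↦4, 1↦9, 2↦3, 3↦8, 4↦2, 5↦7, 6↦1, 7↦6, 8↦0, 9↦5, 10↦10]  zeros at y ∈ {8}
  x = 3: [0↦6, 1↦9, 2↦1, 3↦4, 4↦7, 5↦10, 6↦2, 7↦5, 8↦8, 9↦0, 10↦3]  zeros at y ∈ {9}
  x = 4: [0↦4, 1↦5, 2↦6, 3↦7, 4↦8, 5↦9, 6↦10, 7↦0, 8↦1, 9↦2, 10↦3]  zeros at y ∈ {7}
  x = 5: [0↦9, 1↦8, 2↦7, 3↦6, 4↦5, 5↦4, 6↦3, 7↦2, 8↦1, 9↦0, 10↦10]  zeros at y ∈ {9}
  x = 6: [0↦10, 1↦7, 2↦4, 3↦1, 4↦9, 5↦6, 6↦3, 7↦0, 8↦8, 9↦5, 10↦2]  zeros at y ∈ {7}
  x = 7: [0↦7, 1↦2, 2↦8, 3↦3, 4↦9, 5↦4, 6↦10, 7↦5, 8↦0, 9↦6, 10↦1]  zeros at y ∈ {8}
  x = 8: [0↦0, 1↦4, 2↦8, 3↦1, 4↦5, 5↦9, 6↦2, 7↦6, 8↦10, 9↦3, 10↦7]  zeros at y ∈ {0}
  x = 9: [0↦0, 1↦2, 2↦4, 3↦6, 4↦8, 5↦10, 6↦1, 7↦3, 8↦5, 9↦7, 10↦9]  zeros at y ∈ {0}
  x = 10: [0↦7, 1↦7, 2↦7, 3↦7, 4↦7, 5↦7, 6↦7, 7↦7, 8↦7, 9↦7, 10↦7]  zeros at y ∈ ∅
Collecting zeros: affine points = {(0, 5), (1, 5), (2, 8), (3, 9), (4, 7), (5, 9), (6, 7), (7, 8), (8, 0), (9, 0)}.
Total count |C(F_11)_aff| = 10.


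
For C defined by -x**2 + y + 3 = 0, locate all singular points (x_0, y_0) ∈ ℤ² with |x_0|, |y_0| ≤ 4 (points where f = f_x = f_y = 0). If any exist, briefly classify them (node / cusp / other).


No singular points in the scanned grid; C is smooth there.

Compute partial derivatives:
  f_x = -2*x.
  f_y = 1.
f_y = 1 is a nonzero constant, so f_y never vanishes: no point (x, y) can satisfy f = f_x = f_y = 0. In particular no (x, y) ∈ {−4, ..., 4}² is singular; the curve is smooth.


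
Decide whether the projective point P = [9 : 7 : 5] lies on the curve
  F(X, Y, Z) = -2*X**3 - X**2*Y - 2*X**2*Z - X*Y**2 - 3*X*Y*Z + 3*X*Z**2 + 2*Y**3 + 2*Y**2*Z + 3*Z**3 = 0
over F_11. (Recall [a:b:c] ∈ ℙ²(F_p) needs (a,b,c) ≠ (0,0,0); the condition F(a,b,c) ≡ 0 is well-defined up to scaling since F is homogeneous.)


F(9,7,5) ≡ 7 (mod 11); P is NOT on the curve.

Evaluate F(9, 7, 5) term-by-term (mod 11).
  -2*X**3 ↦ -2·729·1·1 = -1458
  -X**2*Y ↦ -1·81·7·1 = -567
  -2*X**2*Z ↦ -2·81·1·5 = -810
  -X*Y**2 ↦ -1·9·49·1 = -441
  -3*X*Y*Z ↦ -3·9·7·5 = -945
  3*X*Z**2 ↦ 3·9·1·25 = 675
  2*Y**3 ↦ 2·1·343·1 = 686
  2*Y**2*Z ↦ 2·1·49·5 = 490
  3*Z**3 ↦ 3·1·1·125 = 375
Sum: F(9, 7, 5) = (-1458) + (-567) + (-810) + (-441) + (-945) + (675) + (686) + (490) + (375) = -1995.
Reducing mod 11: -1995 ≡ 7 (mod 11).
Since F(a, b, c) ≡ 7 ≠ 0 (mod 11), P does NOT lie on the curve.


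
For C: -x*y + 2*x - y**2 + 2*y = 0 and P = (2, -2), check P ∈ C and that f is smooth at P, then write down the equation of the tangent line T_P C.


Tangent line at P: 4*x + 4*y = 0.

Step 1: f(2, -2) = 0, so P lies on C.
Step 2: partial derivatives
  f_x(x, y) = 2 - y, f_y(x, y) = -x - 2*y + 2.
  f_x(P) = 4, f_y(P) = 4 (gradient nonzero, so P is smooth).
Step 3: tangent line at P: 4·(x − 2) + 4·(y − -2) = 0.
Expanding: 4*x + 4*y = 0.


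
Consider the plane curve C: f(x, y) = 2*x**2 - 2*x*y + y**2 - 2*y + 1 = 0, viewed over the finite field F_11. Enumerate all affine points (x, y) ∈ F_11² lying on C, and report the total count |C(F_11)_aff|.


Affine F_11-points: {(0, 1), (1, 1), (1, 3), (2, 3), (4, 0), (4, 10), (6, 4), (6, 10), (7, 0), (7, 5), (9, 4), (9, 5)}; count = 12.

For each of the 121 pairs (x, y) ∈ F_11², evaluate f(x, y) mod 11. Record the zeros.
  x = 0: [0↦1, 1↦0, 2↦1, 3↦4, 4↦9, 5↦5, 6↦3, 7↦3, 8↦5, 9↦9, 10↦4]  zeros at y ∈ {1}
  x = 1: [0↦3, 1↦0, 2↦10, 3↦0, 4↦3, 5↦8, 6↦4, 7↦2, 8↦2, 9↦4, 10↦8]  zeros at y ∈ {1, 3}
  x = 2: [0↦9, 1↦4, 2↦1, 3↦0, 4↦1, 5↦4, 6↦9, 7↦5, 8↦3, 9↦3, 10↦5]  zeros at y ∈ {3}
  x = 3: [0↦8, 1↦1, 2↦7, 3↦4, 4↦3, 5↦4, 6↦7, 7↦1, 8↦8, 9↦6, 10↦6]  zeros at y ∈ ∅
  x = 4: [0↦0, 1↦2, 2↦6, 3↦1, 4↦9, 5↦8, 6↦9, 7↦1, 8↦6, 9↦2, 10↦0]  zeros at y ∈ {0, 10}
  x = 5: [0↦7, 1↦7, 2↦9, 3↦2, 4↦8, 5↦5, 6↦4, 7↦5, 8↦8, 9↦2, 10↦9]  zeros at y ∈ ∅
  x = 6: [0↦7, 1↦5, 2↦5, 3↦7, 4↦0, 5↦6, 6↦3, 7↦2, 8↦3, 9↦6, 10↦0]  zeros at y ∈ {4, 10}
  x = 7: [0↦0, 1↦7, 2↦5, 3↦5, 4↦7, 5↦0, 6↦6, 7↦3, 8↦2, 9↦3, 10↦6]  zeros at y ∈ {0, 5}
  x = 8: [0↦8, 1↦2, 2↦9, 3↦7, 4↦7, 5↦9, 6↦2, 7↦8, 8↦5, 9↦4, 10↦5]  zeros at y ∈ ∅
  x = 9: [0↦9, 1↦1, 2↦6, 3↦2, 4↦0, 5↦0, 6↦2, 7↦6, 8↦1, 9↦9, 10↦8]  zeros at y ∈ {4, 5}
  x = 10: [0↦3, 1↦4, 2↦7, 3↦1, 4↦8, 5↦6, 6↦6, 7↦8, 8↦1, 9↦7, 10↦4]  zeros at y ∈ ∅
Collecting zeros: affine points = {(0, 1), (1, 1), (1, 3), (2, 3), (4, 0), (4, 10), (6, 4), (6, 10), (7, 0), (7, 5), (9, 4), (9, 5)}.
Total count |C(F_11)_aff| = 12.


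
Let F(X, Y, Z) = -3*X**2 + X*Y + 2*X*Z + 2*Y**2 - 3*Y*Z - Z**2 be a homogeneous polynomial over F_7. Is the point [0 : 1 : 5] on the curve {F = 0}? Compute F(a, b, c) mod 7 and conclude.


F(0,1,5) ≡ 4 (mod 7); P is NOT on the curve.

Evaluate F(0, 1, 5) term-by-term (mod 7).
  -3*X**2 ↦ -3·0·1·1 = 0
  X*Y ↦ 1·0·1·1 = 0
  2*X*Z ↦ 2·0·1·5 = 0
  2*Y**2 ↦ 2·1·1·1 = 2
  -3*Y*Z ↦ -3·1·1·5 = -15
  -Z**2 ↦ -1·1·1·25 = -25
Sum: F(0, 1, 5) = (0) + (0) + (0) + (2) + (-15) + (-25) = -38.
Reducing mod 7: -38 ≡ 4 (mod 7).
Since F(a, b, c) ≡ 4 ≠ 0 (mod 7), P does NOT lie on the curve.


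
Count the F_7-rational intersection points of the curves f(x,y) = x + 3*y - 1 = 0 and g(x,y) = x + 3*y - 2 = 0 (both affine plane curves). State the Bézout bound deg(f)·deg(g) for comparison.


Common zeros: ∅; count = 0; Bézout bound = 1.

deg(f) = 1, deg(g) = 1, so Bézout bound = 1.
Scan x ∈ F_7. For each x, list the y ∈ F_7 with f(x, y) ≡ 0 and those with g(x, y) ≡ 0 (mod 7); the common zeros in that column are the intersection.
  x = 0: f ≡ 0 at y ∈ {5}; g ≡ 0 at y ∈ {3}; common: ∅.
  x = 1: f ≡ 0 at y ∈ {0}; g ≡ 0 at y ∈ {5}; common: ∅.
  x = 2: f ≡ 0 at y ∈ {2}; g ≡ 0 at y ∈ {0}; common: ∅.
  x = 3: f ≡ 0 at y ∈ {4}; g ≡ 0 at y ∈ {2}; common: ∅.
  x = 4: f ≡ 0 at y ∈ {6}; g ≡ 0 at y ∈ {4}; common: ∅.
  x = 5: f ≡ 0 at y ∈ {1}; g ≡ 0 at y ∈ {6}; common: ∅.
  x = 6: f ≡ 0 at y ∈ {3}; g ≡ 0 at y ∈ {1}; common: ∅.
Collecting: common zeros = ∅, so the count is 0.
Comparison with the Bézout bound: 0 ≤ 1 = deg(f)·deg(g), as expected for curves with no common component (the affine F_7-count falls short of the bound because intersections may lie at infinity, over extension fields, or carry multiplicity).


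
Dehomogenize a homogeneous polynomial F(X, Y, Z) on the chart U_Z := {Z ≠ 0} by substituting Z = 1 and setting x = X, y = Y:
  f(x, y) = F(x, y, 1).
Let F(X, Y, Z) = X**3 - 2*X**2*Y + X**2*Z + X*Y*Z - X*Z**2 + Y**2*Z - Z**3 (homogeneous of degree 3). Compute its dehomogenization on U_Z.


f(x, y) = x**3 - 2*x**2*y + x**2 + x*y - x + y**2 - 1

On U_Z we set Z = 1. Each monomial c·X^i·Y^j·Z^k in F becomes c·x^i·y^j·1^k = c·x^i·y^j.
Substituting Z = 1: F(X, Y, 1) = x**3 - 2*x**2*y + x**2 + x*y - x + y**2 - 1.
Note: deg(f) ≤ deg(F) = 3; strict inequality happens when F is divisible by Z (lost terms).


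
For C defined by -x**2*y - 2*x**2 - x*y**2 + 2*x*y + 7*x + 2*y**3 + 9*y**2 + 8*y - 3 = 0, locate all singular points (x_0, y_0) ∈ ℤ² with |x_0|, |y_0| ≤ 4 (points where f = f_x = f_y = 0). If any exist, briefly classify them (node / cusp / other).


Singular points: {(2, -1)}; classification: node.

Compute partial derivatives:
  f_x = -2*x*y - 4*x - y**2 + 2*y + 7.
  f_y = -x**2 - 2*x*y + 2*x + 6*y**2 + 18*y + 8.
Scan x_0 ∈ {−4, ..., 4}. For each x_0, f_y(x_0, y) is a polynomial in y; find its integer roots y ∈ {−4, ..., 4}, then test f_x and f at those candidates.
  x = -4: f_y(-4, y) = 6*y**2 + 26*y - 16; no integer root y with |y| ≤ 4.
  x = -3: f_y(-3, y) = 6*y**2 + 24*y - 7; no integer root y with |y| ≤ 4.
  x = -2: f_y(-2, y) = 6*y**2 + 22*y; vanishes at y ∈ {0}. (-2, 0): f_x = 15 ≠ 0.
  x = -1: f_y(-1, y) = 6*y**2 + 20*y + 5; no integer root y with |y| ≤ 4.
  x = 0: f_y(0, y) = 6*y**2 + 18*y + 8; no integer root y with |y| ≤ 4.
  x = 1: f_y(1, y) = 6*y**2 + 16*y + 9; no integer root y with |y| ≤ 4.
  x = 2: f_y(2, y) = 6*y**2 + 14*y + 8; vanishes at y ∈ {-1}. (2, -1): f_x = 0, f = 0 — SINGULAR.
  x = 3: f_y(3, y) = 6*y**2 + 12*y + 5; no integer root y with |y| ≤ 4.
  x = 4: f_y(4, y) = 6*y**2 + 10*y; vanishes at y ∈ {0}. (4, 0): f_x = -9 ≠ 0.
Only singular point on the grid: (2, -1).
Classify: substitute x = 2 + u, y = -1 + v and expand: f = -u**2*v - u**2 - u*v**2 + 2*v**3 + v**2.
No constant or linear terms (consistent with a singular point). Quadratic part: -u**2 + v**2. Cubic part: -u**2*v - u*v**2 + 2*v**3.
The quadratic part v**2 - u**2 = (v − u)(v + u) splits into two distinct linear factors, so there are two distinct tangent lines y − -1 = ±(x − 2) — this is a node (ordinary double point).
Classification: node.


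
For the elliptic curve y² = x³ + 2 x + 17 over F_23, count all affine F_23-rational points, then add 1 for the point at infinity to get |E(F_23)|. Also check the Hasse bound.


Affine points = {(2, 11), (2, 12), (3, 2), (3, 21), (7, 11), (7, 12), (8, 4), (8, 19), (10, 5), (10, 18), (11, 6), (11, 17), (13, 3), (13, 20), (14, 11), (14, 12), (15, 8), (15, 15)}; affine count = 18; |E(F_23)| = 19.

Discriminant check: Δ ∝ 4a³ + 27b² = 4·2³ + 27·17² = 4·8 + 27·289 ≡ 15 (mod 23). Nonzero ⇒ E is nonsingular.
For each x ∈ F_23, compute rhs = x³ + 2·x + 17 mod 23, then count y ∈ F_23 with y² ≡ rhs.
  x = 0: rhs = 17, matching y values: none (0 points).
  x = 1: rhs = 20, matching y values: none (0 points).
  x = 2: rhs = 6, matching y values: 11, 12 (2 points).
  x = 3: rhs = 4, matching y values: 2, 21 (2 points).
  x = 4: rhs = 20, matching y values: none (0 points).
  x = 5: rhs = 14, matching y values: none (0 points).
  x = 6: rhs = 15, matching y values: none (0 points).
  x = 7: rhs = 6, matching y values: 11, 12 (2 points).
  x = 8: rhs = 16, matching y values: 4, 19 (2 points).
  x = 9: rhs = 5, matching y values: none (0 points).
  x = 10: rhs = 2, matching y values: 5, 18 (2 points).
  x = 11: rhs = 13, matching y values: 6, 17 (2 points).
  x = 12: rhs = 21, matching y values: none (0 points).
  x = 13: rhs = 9, matching y values: 3, 20 (2 points).
  x = 14: rhs = 6, matching y values: 11, 12 (2 points).
  x = 15: rhs = 18, matching y values: 8, 15 (2 points).
  x = 16: rhs = 5, matching y values: none (0 points).
  x = 17: rhs = 19, matching y values: none (0 points).
  x = 18: rhs = 20, matching y values: none (0 points).
  x = 19: rhs = 14, matching y values: none (0 points).
  x = 20: rhs = 7, matching y values: none (0 points).
  x = 21: rhs = 5, matching y values: none (0 points).
  x = 22: rhs = 14, matching y values: none (0 points).
Total affine count: 18.
Full point count |E(F_23)| = 18 + 1 = 19.
Hasse bound: |19 − (23+1)| = |-5| = 5 ≤ 2√23 ≈ 9.5917 ✓.


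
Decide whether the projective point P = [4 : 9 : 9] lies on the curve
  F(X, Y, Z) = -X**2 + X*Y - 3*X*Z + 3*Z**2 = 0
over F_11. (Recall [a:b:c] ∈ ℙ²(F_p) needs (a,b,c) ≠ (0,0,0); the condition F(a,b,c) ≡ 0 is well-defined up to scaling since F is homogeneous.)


F(4,9,9) ≡ 1 (mod 11); P is NOT on the curve.

Evaluate F(4, 9, 9) term-by-term (mod 11).
  -X**2 ↦ -1·16·1·1 = -16
  X*Y ↦ 1·4·9·1 = 36
  -3*X*Z ↦ -3·4·1·9 = -108
  3*Z**2 ↦ 3·1·1·81 = 243
Sum: F(4, 9, 9) = (-16) + (36) + (-108) + (243) = 155.
Reducing mod 11: 155 ≡ 1 (mod 11).
Since F(a, b, c) ≡ 1 ≠ 0 (mod 11), P does NOT lie on the curve.


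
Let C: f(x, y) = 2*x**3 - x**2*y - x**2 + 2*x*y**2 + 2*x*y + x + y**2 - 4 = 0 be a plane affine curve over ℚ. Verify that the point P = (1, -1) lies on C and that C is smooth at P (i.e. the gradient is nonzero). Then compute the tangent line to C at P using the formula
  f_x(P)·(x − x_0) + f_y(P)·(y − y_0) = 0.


Tangent line at P: 7*x - 5*y - 12 = 0.

Step 1: f(1, -1) = 0, so P lies on C.
Step 2: partial derivatives
  f_x(x, y) = 6*x**2 - 2*x*y - 2*x + 2*y**2 + 2*y + 1, f_y(x, y) = -x**2 + 4*x*y + 2*x + 2*y.
  f_x(P) = 7, f_y(P) = -5 (gradient nonzero, so P is smooth).
Step 3: tangent line at P: 7·(x − 1) + -5·(y − -1) = 0.
Expanding: 7*x - 5*y - 12 = 0.
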